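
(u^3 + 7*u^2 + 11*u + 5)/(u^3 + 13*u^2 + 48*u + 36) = (u^2 + 6*u + 5)/(u^2 + 12*u + 36)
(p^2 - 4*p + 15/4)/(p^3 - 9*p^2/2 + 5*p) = (p - 3/2)/(p*(p - 2))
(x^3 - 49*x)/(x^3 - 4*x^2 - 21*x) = (x + 7)/(x + 3)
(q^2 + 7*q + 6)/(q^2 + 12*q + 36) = (q + 1)/(q + 6)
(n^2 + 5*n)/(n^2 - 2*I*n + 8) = n*(n + 5)/(n^2 - 2*I*n + 8)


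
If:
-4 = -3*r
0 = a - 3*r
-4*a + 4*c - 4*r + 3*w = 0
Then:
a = 4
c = 16/3 - 3*w/4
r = 4/3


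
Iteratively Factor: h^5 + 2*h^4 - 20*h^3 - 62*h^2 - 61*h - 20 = (h + 1)*(h^4 + h^3 - 21*h^2 - 41*h - 20) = (h + 1)^2*(h^3 - 21*h - 20) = (h + 1)^2*(h + 4)*(h^2 - 4*h - 5) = (h + 1)^3*(h + 4)*(h - 5)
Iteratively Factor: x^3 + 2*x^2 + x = (x + 1)*(x^2 + x) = x*(x + 1)*(x + 1)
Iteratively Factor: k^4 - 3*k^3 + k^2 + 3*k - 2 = (k + 1)*(k^3 - 4*k^2 + 5*k - 2) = (k - 1)*(k + 1)*(k^2 - 3*k + 2) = (k - 1)^2*(k + 1)*(k - 2)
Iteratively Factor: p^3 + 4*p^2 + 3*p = (p + 1)*(p^2 + 3*p) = p*(p + 1)*(p + 3)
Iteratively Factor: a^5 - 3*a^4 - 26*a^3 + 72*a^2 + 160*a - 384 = (a - 2)*(a^4 - a^3 - 28*a^2 + 16*a + 192) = (a - 2)*(a + 3)*(a^3 - 4*a^2 - 16*a + 64) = (a - 4)*(a - 2)*(a + 3)*(a^2 - 16) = (a - 4)^2*(a - 2)*(a + 3)*(a + 4)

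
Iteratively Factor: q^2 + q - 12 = (q + 4)*(q - 3)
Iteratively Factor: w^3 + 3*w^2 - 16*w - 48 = (w + 3)*(w^2 - 16) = (w + 3)*(w + 4)*(w - 4)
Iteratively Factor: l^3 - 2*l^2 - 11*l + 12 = (l - 1)*(l^2 - l - 12) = (l - 4)*(l - 1)*(l + 3)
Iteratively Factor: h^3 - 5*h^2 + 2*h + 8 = (h + 1)*(h^2 - 6*h + 8) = (h - 2)*(h + 1)*(h - 4)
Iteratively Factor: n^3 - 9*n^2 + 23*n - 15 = (n - 5)*(n^2 - 4*n + 3) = (n - 5)*(n - 3)*(n - 1)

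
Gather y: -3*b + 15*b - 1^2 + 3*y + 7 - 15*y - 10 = 12*b - 12*y - 4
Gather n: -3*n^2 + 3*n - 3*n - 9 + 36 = 27 - 3*n^2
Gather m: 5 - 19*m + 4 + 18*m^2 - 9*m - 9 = 18*m^2 - 28*m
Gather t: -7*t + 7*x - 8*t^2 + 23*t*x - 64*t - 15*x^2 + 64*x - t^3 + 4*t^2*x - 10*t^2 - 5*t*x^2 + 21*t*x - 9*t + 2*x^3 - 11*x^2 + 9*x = -t^3 + t^2*(4*x - 18) + t*(-5*x^2 + 44*x - 80) + 2*x^3 - 26*x^2 + 80*x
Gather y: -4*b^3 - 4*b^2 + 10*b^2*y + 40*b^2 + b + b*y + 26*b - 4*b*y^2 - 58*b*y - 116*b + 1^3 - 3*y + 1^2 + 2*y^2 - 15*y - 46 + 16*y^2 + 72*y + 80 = -4*b^3 + 36*b^2 - 89*b + y^2*(18 - 4*b) + y*(10*b^2 - 57*b + 54) + 36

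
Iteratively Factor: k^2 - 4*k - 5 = (k - 5)*(k + 1)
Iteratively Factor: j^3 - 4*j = (j)*(j^2 - 4) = j*(j - 2)*(j + 2)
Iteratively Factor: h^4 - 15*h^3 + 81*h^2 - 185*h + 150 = (h - 2)*(h^3 - 13*h^2 + 55*h - 75) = (h - 3)*(h - 2)*(h^2 - 10*h + 25) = (h - 5)*(h - 3)*(h - 2)*(h - 5)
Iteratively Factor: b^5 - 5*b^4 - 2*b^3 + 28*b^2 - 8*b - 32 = (b + 2)*(b^4 - 7*b^3 + 12*b^2 + 4*b - 16) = (b - 2)*(b + 2)*(b^3 - 5*b^2 + 2*b + 8) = (b - 2)*(b + 1)*(b + 2)*(b^2 - 6*b + 8) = (b - 2)^2*(b + 1)*(b + 2)*(b - 4)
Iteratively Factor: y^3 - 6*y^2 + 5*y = (y - 1)*(y^2 - 5*y) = y*(y - 1)*(y - 5)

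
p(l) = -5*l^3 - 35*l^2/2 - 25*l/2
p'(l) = -15*l^2 - 35*l - 25/2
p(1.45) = -70.16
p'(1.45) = -94.79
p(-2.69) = 4.32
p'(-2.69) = -26.89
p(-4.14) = 106.60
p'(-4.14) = -124.69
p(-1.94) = -5.11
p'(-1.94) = -1.05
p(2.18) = -162.22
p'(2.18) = -160.09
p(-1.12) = -0.93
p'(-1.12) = 7.88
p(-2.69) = 4.32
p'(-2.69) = -26.89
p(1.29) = -55.98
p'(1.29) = -82.61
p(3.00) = -330.00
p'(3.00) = -252.50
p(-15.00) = 13125.00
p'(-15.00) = -2862.50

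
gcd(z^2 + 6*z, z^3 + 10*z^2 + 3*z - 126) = z + 6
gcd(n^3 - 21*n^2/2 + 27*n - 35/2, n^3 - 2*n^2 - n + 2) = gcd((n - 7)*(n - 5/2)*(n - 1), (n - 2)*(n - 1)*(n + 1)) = n - 1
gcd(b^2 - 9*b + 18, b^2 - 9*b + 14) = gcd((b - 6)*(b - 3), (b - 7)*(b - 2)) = 1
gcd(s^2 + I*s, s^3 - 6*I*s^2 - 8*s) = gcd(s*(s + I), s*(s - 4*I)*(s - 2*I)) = s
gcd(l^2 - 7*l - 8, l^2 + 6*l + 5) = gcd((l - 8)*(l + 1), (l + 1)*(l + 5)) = l + 1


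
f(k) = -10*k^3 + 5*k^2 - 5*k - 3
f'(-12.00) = -4445.00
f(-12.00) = 18057.00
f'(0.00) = -5.00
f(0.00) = -3.00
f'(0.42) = -6.09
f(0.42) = -4.96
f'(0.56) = -8.81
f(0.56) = -5.99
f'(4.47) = -559.73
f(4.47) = -818.59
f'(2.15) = -122.18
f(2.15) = -90.02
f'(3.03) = -250.13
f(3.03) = -250.43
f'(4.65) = -607.18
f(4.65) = -923.58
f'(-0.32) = -11.27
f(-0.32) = -0.56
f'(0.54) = -8.35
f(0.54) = -5.82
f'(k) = -30*k^2 + 10*k - 5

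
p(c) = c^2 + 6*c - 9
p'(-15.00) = -24.00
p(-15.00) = 126.00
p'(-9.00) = -12.00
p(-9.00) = 18.00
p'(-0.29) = 5.42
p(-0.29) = -10.66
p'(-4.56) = -3.12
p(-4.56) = -15.57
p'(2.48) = 10.96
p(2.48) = 12.03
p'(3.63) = 13.26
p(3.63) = 25.96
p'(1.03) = 8.06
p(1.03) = -1.76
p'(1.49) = 8.98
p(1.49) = 2.16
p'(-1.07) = 3.86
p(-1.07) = -14.28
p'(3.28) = 12.56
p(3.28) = 21.44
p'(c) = 2*c + 6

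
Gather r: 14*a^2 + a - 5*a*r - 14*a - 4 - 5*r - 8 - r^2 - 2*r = 14*a^2 - 13*a - r^2 + r*(-5*a - 7) - 12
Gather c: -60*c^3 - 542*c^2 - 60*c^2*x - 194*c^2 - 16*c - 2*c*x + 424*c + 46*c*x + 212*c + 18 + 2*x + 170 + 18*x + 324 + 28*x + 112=-60*c^3 + c^2*(-60*x - 736) + c*(44*x + 620) + 48*x + 624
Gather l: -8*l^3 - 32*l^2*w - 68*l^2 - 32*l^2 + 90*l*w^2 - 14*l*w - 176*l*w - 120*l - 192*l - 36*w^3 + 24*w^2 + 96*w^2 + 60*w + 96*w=-8*l^3 + l^2*(-32*w - 100) + l*(90*w^2 - 190*w - 312) - 36*w^3 + 120*w^2 + 156*w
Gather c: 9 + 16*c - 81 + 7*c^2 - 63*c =7*c^2 - 47*c - 72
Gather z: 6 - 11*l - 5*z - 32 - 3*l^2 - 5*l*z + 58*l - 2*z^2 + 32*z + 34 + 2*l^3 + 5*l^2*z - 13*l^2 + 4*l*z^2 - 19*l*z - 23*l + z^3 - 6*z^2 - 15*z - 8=2*l^3 - 16*l^2 + 24*l + z^3 + z^2*(4*l - 8) + z*(5*l^2 - 24*l + 12)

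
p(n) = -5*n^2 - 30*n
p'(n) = -10*n - 30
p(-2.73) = 44.64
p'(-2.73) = -2.70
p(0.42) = -13.48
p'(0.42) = -34.20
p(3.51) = -166.90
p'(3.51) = -65.10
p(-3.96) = 40.39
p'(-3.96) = 9.60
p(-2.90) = 44.95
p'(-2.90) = -1.00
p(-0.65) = 17.39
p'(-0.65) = -23.50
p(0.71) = -23.82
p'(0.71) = -37.10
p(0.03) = -0.90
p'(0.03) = -30.30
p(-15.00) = -675.00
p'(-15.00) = 120.00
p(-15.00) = -675.00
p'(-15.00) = 120.00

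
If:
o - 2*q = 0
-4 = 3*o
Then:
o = -4/3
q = -2/3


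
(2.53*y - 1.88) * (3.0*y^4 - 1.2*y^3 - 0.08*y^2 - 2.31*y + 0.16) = 7.59*y^5 - 8.676*y^4 + 2.0536*y^3 - 5.6939*y^2 + 4.7476*y - 0.3008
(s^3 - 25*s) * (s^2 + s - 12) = s^5 + s^4 - 37*s^3 - 25*s^2 + 300*s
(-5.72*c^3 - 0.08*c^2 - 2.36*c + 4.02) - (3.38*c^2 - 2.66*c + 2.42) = -5.72*c^3 - 3.46*c^2 + 0.3*c + 1.6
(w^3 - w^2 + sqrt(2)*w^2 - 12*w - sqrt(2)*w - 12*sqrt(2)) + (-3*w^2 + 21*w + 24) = w^3 - 4*w^2 + sqrt(2)*w^2 - sqrt(2)*w + 9*w - 12*sqrt(2) + 24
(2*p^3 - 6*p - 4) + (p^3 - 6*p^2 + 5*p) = 3*p^3 - 6*p^2 - p - 4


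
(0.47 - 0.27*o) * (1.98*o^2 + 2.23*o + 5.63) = -0.5346*o^3 + 0.3285*o^2 - 0.472*o + 2.6461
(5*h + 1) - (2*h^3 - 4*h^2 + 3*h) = -2*h^3 + 4*h^2 + 2*h + 1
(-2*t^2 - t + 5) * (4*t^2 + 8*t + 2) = -8*t^4 - 20*t^3 + 8*t^2 + 38*t + 10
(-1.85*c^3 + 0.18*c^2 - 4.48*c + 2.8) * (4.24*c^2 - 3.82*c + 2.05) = -7.844*c^5 + 7.8302*c^4 - 23.4753*c^3 + 29.3546*c^2 - 19.88*c + 5.74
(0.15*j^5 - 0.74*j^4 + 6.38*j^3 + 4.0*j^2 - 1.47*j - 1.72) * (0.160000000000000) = 0.024*j^5 - 0.1184*j^4 + 1.0208*j^3 + 0.64*j^2 - 0.2352*j - 0.2752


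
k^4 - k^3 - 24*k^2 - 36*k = k*(k - 6)*(k + 2)*(k + 3)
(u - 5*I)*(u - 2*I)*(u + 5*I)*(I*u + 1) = I*u^4 + 3*u^3 + 23*I*u^2 + 75*u - 50*I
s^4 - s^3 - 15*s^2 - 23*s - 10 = (s - 5)*(s + 1)^2*(s + 2)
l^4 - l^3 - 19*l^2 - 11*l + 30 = (l - 5)*(l - 1)*(l + 2)*(l + 3)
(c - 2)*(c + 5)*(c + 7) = c^3 + 10*c^2 + 11*c - 70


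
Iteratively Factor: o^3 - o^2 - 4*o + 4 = (o + 2)*(o^2 - 3*o + 2) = (o - 2)*(o + 2)*(o - 1)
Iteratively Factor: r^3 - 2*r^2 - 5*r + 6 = (r + 2)*(r^2 - 4*r + 3) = (r - 3)*(r + 2)*(r - 1)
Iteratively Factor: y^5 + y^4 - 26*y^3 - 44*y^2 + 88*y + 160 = (y + 2)*(y^4 - y^3 - 24*y^2 + 4*y + 80) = (y - 2)*(y + 2)*(y^3 + y^2 - 22*y - 40) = (y - 2)*(y + 2)^2*(y^2 - y - 20) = (y - 5)*(y - 2)*(y + 2)^2*(y + 4)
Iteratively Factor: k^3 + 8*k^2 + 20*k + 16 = (k + 4)*(k^2 + 4*k + 4) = (k + 2)*(k + 4)*(k + 2)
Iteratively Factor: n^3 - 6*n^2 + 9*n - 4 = (n - 1)*(n^2 - 5*n + 4) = (n - 1)^2*(n - 4)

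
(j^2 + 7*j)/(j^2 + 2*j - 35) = j/(j - 5)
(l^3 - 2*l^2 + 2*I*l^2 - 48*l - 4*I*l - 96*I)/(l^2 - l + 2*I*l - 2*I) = (l^2 - 2*l - 48)/(l - 1)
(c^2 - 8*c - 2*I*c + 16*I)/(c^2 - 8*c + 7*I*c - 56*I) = (c - 2*I)/(c + 7*I)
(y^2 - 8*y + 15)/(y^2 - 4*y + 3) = (y - 5)/(y - 1)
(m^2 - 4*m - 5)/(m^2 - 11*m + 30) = (m + 1)/(m - 6)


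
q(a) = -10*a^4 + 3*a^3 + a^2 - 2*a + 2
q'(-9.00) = 29869.00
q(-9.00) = -67696.00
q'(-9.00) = 29869.00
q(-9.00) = -67696.00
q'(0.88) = -20.53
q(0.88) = -2.94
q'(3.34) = -1385.31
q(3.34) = -1126.22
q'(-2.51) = 682.21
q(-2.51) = -431.03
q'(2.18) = -369.28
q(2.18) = -192.38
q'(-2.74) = 882.92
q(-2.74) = -610.37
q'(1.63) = -148.06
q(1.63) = -56.20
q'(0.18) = -1.58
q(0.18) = 1.68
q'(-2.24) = 488.26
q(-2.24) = -273.98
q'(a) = -40*a^3 + 9*a^2 + 2*a - 2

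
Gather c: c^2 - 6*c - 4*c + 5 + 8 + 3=c^2 - 10*c + 16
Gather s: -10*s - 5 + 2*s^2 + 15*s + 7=2*s^2 + 5*s + 2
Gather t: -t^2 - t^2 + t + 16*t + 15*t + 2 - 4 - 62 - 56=-2*t^2 + 32*t - 120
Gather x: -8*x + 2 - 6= -8*x - 4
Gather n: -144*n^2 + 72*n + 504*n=-144*n^2 + 576*n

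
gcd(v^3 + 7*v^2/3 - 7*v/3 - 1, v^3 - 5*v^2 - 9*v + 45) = v + 3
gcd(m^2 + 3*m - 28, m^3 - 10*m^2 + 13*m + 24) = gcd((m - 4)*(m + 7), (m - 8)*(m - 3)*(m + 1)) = 1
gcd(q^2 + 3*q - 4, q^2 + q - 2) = q - 1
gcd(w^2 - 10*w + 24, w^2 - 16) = w - 4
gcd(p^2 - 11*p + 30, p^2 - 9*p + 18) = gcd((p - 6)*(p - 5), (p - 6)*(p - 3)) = p - 6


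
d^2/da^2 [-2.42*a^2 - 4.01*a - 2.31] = -4.84000000000000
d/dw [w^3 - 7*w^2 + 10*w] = 3*w^2 - 14*w + 10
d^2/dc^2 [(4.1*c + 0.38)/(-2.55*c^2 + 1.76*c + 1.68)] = ((4.1*c + 0.38)*(5.1*c - 1.76)*(10.2*c - 3.52) + (62.73*c - 12.494)*(-2.55*c^2 + 1.76*c + 1.68))/(-2.55*c^2 + 1.76*c + 1.68)^3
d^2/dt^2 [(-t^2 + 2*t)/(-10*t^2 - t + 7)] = 70*(-6*t^3 + 6*t^2 - 12*t + 1)/(1000*t^6 + 300*t^5 - 2070*t^4 - 419*t^3 + 1449*t^2 + 147*t - 343)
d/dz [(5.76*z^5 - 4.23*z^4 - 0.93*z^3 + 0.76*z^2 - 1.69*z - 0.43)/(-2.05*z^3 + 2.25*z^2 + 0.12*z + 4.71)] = (-23.616*z^7 + 47.5515*z^6 - 16.2702*z^5 + 133.5907*z^4 - 86.8454*z^3 - 11.8917*z^2 + 9.0942*z - 7.9083)/(4.2025*z^6 - 9.225*z^5 + 4.5705*z^4 - 18.771*z^3 + 21.2094*z^2 + 1.1304*z + 22.1841)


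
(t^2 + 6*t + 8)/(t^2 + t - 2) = (t + 4)/(t - 1)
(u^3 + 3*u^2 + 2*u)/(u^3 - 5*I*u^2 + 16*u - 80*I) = u*(u^2 + 3*u + 2)/(u^3 - 5*I*u^2 + 16*u - 80*I)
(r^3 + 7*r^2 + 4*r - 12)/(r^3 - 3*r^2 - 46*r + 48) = (r + 2)/(r - 8)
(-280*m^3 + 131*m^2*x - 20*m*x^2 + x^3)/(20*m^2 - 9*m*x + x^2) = (56*m^2 - 15*m*x + x^2)/(-4*m + x)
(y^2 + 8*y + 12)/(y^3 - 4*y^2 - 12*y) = (y + 6)/(y*(y - 6))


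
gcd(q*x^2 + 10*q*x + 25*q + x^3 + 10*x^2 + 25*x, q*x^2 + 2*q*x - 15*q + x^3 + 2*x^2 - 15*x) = q*x + 5*q + x^2 + 5*x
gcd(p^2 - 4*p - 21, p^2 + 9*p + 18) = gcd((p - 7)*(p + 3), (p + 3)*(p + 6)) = p + 3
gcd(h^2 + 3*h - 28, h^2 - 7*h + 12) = h - 4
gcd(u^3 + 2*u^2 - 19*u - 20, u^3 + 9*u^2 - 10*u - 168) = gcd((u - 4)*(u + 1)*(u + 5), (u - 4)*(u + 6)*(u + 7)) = u - 4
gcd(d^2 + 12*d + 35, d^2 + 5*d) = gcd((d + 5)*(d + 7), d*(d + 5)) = d + 5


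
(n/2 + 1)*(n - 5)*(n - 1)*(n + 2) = n^4/2 - n^3 - 15*n^2/2 - 2*n + 10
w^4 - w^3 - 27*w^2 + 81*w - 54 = (w - 3)^2*(w - 1)*(w + 6)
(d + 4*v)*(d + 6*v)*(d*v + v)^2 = d^4*v^2 + 10*d^3*v^3 + 2*d^3*v^2 + 24*d^2*v^4 + 20*d^2*v^3 + d^2*v^2 + 48*d*v^4 + 10*d*v^3 + 24*v^4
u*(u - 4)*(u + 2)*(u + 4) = u^4 + 2*u^3 - 16*u^2 - 32*u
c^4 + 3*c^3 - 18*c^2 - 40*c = c*(c - 4)*(c + 2)*(c + 5)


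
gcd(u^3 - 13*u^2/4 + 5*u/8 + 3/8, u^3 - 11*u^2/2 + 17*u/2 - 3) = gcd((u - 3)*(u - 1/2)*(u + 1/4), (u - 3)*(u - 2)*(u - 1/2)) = u^2 - 7*u/2 + 3/2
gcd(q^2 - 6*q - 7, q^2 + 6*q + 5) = q + 1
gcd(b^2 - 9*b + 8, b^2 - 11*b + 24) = b - 8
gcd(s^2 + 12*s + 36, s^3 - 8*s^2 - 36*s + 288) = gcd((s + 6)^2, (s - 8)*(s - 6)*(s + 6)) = s + 6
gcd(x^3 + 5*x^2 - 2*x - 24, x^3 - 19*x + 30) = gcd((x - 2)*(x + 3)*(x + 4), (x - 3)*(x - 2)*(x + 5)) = x - 2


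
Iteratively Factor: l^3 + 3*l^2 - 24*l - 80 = (l - 5)*(l^2 + 8*l + 16) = (l - 5)*(l + 4)*(l + 4)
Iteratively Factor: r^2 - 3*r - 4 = (r - 4)*(r + 1)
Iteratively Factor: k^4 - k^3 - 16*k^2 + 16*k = (k - 1)*(k^3 - 16*k) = k*(k - 1)*(k^2 - 16) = k*(k - 1)*(k + 4)*(k - 4)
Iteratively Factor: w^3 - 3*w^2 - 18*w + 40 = (w - 5)*(w^2 + 2*w - 8) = (w - 5)*(w - 2)*(w + 4)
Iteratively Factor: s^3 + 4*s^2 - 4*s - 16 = (s + 2)*(s^2 + 2*s - 8) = (s + 2)*(s + 4)*(s - 2)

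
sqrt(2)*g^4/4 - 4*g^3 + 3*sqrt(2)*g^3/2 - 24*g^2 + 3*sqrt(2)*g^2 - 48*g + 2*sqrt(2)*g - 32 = (g/2 + 1)*(g + 2)*(g - 8*sqrt(2))*(sqrt(2)*g/2 + sqrt(2))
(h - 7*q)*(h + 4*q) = h^2 - 3*h*q - 28*q^2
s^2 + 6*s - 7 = (s - 1)*(s + 7)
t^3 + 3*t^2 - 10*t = t*(t - 2)*(t + 5)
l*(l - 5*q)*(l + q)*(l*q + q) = l^4*q - 4*l^3*q^2 + l^3*q - 5*l^2*q^3 - 4*l^2*q^2 - 5*l*q^3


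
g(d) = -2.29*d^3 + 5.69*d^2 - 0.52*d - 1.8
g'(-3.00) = -96.49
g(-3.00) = 112.80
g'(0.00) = -0.52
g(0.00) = -1.80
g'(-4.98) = -227.57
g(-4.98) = 424.73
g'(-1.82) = -43.99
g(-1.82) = 31.80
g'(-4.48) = -189.39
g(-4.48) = 320.64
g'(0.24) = 1.82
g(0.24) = -1.63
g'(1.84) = -2.84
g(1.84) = 2.24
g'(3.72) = -53.26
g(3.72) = -42.88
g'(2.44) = -13.65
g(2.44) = -2.46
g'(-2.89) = -90.79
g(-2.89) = 102.50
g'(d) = -6.87*d^2 + 11.38*d - 0.52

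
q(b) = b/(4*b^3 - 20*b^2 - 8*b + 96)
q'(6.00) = -0.02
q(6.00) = 0.03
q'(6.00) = -0.02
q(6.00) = 0.03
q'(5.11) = -0.10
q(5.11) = 0.08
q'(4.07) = -33.88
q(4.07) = 2.24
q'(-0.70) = 0.01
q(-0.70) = -0.01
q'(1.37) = 0.03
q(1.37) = 0.02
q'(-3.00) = 0.02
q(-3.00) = 0.02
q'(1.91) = 0.09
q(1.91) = 0.05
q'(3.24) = 2.32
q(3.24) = -0.85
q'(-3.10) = 0.01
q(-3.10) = 0.02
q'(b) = b*(-12*b^2 + 40*b + 8)/(4*b^3 - 20*b^2 - 8*b + 96)^2 + 1/(4*b^3 - 20*b^2 - 8*b + 96)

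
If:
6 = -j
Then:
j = -6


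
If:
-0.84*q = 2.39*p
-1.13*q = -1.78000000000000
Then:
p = -0.55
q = 1.58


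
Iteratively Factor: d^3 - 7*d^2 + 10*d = (d - 5)*(d^2 - 2*d) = (d - 5)*(d - 2)*(d)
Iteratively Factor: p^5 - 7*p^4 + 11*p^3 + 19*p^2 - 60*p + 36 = (p - 2)*(p^4 - 5*p^3 + p^2 + 21*p - 18) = (p - 2)*(p + 2)*(p^3 - 7*p^2 + 15*p - 9) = (p - 2)*(p - 1)*(p + 2)*(p^2 - 6*p + 9) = (p - 3)*(p - 2)*(p - 1)*(p + 2)*(p - 3)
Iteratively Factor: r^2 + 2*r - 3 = (r + 3)*(r - 1)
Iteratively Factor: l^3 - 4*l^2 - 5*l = (l - 5)*(l^2 + l) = l*(l - 5)*(l + 1)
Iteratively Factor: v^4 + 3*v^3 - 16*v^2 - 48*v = (v + 4)*(v^3 - v^2 - 12*v) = v*(v + 4)*(v^2 - v - 12) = v*(v - 4)*(v + 4)*(v + 3)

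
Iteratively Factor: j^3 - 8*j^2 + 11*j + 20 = (j - 5)*(j^2 - 3*j - 4) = (j - 5)*(j - 4)*(j + 1)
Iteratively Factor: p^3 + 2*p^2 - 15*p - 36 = (p - 4)*(p^2 + 6*p + 9) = (p - 4)*(p + 3)*(p + 3)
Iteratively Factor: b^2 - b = (b - 1)*(b)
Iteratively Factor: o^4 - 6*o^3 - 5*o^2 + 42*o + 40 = (o - 4)*(o^3 - 2*o^2 - 13*o - 10) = (o - 5)*(o - 4)*(o^2 + 3*o + 2) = (o - 5)*(o - 4)*(o + 1)*(o + 2)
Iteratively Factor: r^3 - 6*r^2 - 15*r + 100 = (r + 4)*(r^2 - 10*r + 25) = (r - 5)*(r + 4)*(r - 5)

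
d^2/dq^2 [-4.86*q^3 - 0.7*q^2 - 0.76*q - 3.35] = -29.16*q - 1.4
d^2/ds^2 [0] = 0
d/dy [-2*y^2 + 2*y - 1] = 2 - 4*y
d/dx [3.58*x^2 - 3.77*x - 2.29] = 7.16*x - 3.77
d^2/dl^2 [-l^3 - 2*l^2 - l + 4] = -6*l - 4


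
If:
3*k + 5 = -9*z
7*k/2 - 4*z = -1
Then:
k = -2/3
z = -1/3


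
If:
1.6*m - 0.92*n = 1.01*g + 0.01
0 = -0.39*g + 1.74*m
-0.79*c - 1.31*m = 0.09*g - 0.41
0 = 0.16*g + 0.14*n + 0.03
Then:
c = 0.75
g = -0.47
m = -0.10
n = 0.32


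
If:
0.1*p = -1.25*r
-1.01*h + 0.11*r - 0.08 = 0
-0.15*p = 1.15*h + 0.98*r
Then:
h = -0.09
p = 1.48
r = -0.12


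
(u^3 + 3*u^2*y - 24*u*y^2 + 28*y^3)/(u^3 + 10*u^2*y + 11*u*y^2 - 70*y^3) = (u - 2*y)/(u + 5*y)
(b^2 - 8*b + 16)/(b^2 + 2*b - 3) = (b^2 - 8*b + 16)/(b^2 + 2*b - 3)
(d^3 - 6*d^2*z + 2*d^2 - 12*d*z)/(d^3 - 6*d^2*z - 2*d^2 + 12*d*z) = (d + 2)/(d - 2)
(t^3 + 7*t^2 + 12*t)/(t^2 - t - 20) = t*(t + 3)/(t - 5)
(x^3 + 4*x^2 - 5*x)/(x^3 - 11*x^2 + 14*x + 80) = x*(x^2 + 4*x - 5)/(x^3 - 11*x^2 + 14*x + 80)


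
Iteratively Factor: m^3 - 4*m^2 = (m - 4)*(m^2) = m*(m - 4)*(m)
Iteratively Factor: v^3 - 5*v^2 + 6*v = (v - 2)*(v^2 - 3*v) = (v - 3)*(v - 2)*(v)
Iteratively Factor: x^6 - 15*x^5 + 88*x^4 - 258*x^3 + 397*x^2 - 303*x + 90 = (x - 5)*(x^5 - 10*x^4 + 38*x^3 - 68*x^2 + 57*x - 18) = (x - 5)*(x - 1)*(x^4 - 9*x^3 + 29*x^2 - 39*x + 18) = (x - 5)*(x - 2)*(x - 1)*(x^3 - 7*x^2 + 15*x - 9) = (x - 5)*(x - 2)*(x - 1)^2*(x^2 - 6*x + 9) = (x - 5)*(x - 3)*(x - 2)*(x - 1)^2*(x - 3)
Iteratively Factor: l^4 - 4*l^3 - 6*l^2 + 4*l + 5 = (l + 1)*(l^3 - 5*l^2 - l + 5) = (l - 1)*(l + 1)*(l^2 - 4*l - 5) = (l - 5)*(l - 1)*(l + 1)*(l + 1)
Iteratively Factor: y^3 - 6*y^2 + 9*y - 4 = (y - 1)*(y^2 - 5*y + 4) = (y - 1)^2*(y - 4)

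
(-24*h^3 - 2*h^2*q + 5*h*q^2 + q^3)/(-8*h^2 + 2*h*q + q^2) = 3*h + q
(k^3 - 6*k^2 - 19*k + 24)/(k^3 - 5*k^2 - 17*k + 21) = (k - 8)/(k - 7)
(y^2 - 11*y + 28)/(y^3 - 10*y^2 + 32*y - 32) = (y - 7)/(y^2 - 6*y + 8)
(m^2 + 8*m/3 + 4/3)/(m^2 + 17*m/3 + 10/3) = (m + 2)/(m + 5)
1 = 1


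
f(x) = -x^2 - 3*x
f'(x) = -2*x - 3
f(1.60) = -7.36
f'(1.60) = -6.20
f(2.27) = -11.96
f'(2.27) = -7.54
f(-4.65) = -7.67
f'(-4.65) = 6.30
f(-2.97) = 0.09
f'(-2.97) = 2.94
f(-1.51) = 2.25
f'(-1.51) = 0.02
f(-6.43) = -22.05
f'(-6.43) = 9.86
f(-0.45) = 1.15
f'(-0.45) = -2.10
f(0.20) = -0.64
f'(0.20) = -3.40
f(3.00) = -18.00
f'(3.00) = -9.00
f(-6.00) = -18.00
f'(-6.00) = 9.00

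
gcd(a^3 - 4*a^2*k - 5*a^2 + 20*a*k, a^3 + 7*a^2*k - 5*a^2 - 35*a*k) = a^2 - 5*a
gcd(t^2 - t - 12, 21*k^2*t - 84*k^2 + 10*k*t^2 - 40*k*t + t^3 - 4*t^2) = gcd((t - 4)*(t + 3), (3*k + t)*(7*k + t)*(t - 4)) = t - 4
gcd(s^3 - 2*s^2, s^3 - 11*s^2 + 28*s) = s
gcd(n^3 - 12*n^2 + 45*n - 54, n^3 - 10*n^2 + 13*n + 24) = n - 3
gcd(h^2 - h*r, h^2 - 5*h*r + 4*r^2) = -h + r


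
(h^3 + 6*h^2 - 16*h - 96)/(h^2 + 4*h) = h + 2 - 24/h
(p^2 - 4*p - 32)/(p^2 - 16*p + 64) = (p + 4)/(p - 8)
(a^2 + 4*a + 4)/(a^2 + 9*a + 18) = (a^2 + 4*a + 4)/(a^2 + 9*a + 18)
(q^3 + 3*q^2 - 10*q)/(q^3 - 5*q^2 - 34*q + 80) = q/(q - 8)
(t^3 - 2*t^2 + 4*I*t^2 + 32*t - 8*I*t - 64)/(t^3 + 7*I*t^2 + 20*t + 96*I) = (t - 2)/(t + 3*I)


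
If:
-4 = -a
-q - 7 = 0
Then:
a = 4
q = -7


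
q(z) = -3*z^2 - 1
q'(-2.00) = 12.00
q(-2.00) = -13.00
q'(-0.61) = 3.66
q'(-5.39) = 32.34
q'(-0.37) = 2.22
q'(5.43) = -32.58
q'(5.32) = -31.92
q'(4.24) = -25.44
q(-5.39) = -88.16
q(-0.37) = -1.41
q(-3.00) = -28.00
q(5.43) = -89.45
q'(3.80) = -22.80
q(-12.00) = -433.00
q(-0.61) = -2.12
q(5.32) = -85.91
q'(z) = -6*z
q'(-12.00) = 72.00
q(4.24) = -54.93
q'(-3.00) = 18.00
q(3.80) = -44.32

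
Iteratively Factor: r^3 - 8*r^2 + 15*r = (r)*(r^2 - 8*r + 15) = r*(r - 5)*(r - 3)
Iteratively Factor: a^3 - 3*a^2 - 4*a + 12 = (a - 3)*(a^2 - 4) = (a - 3)*(a + 2)*(a - 2)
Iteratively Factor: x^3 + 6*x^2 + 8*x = (x)*(x^2 + 6*x + 8) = x*(x + 2)*(x + 4)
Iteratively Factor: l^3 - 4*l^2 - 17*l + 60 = (l - 3)*(l^2 - l - 20) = (l - 5)*(l - 3)*(l + 4)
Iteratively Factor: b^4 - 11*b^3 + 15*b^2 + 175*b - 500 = (b - 5)*(b^3 - 6*b^2 - 15*b + 100) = (b - 5)^2*(b^2 - b - 20) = (b - 5)^2*(b + 4)*(b - 5)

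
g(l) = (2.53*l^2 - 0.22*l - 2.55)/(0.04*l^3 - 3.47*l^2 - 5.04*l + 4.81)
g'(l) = (5.06*l - 0.22)/(0.04*l^3 - 3.47*l^2 - 5.04*l + 4.81) + (-0.12*l^2 + 6.94*l + 5.04)*(2.53*l^2 - 0.22*l - 2.55)/(0.04*l^3 - 3.47*l^2 - 5.04*l + 4.81)^2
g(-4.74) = -1.03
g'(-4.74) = -0.14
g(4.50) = -0.56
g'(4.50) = -0.04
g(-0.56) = -0.25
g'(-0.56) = -0.51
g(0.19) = -0.67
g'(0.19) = -0.94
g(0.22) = -0.70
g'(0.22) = -1.05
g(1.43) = -0.25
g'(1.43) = -0.36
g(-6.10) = -0.91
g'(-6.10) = -0.07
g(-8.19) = -0.81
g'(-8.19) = -0.03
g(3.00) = -0.48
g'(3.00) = -0.07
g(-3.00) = -1.69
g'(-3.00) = -1.05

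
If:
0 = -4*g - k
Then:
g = -k/4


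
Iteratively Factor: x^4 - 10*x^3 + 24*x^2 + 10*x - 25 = (x - 5)*(x^3 - 5*x^2 - x + 5) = (x - 5)^2*(x^2 - 1) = (x - 5)^2*(x + 1)*(x - 1)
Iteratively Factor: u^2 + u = (u)*(u + 1)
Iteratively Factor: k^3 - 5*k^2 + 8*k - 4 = (k - 2)*(k^2 - 3*k + 2) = (k - 2)^2*(k - 1)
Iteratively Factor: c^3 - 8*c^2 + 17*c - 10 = (c - 1)*(c^2 - 7*c + 10) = (c - 5)*(c - 1)*(c - 2)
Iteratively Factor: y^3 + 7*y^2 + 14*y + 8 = (y + 4)*(y^2 + 3*y + 2) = (y + 2)*(y + 4)*(y + 1)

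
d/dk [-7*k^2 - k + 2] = -14*k - 1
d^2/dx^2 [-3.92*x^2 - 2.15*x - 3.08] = -7.84000000000000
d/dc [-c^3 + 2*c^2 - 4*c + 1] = -3*c^2 + 4*c - 4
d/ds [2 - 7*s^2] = -14*s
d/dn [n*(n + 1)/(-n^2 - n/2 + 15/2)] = 2*(n^2 + 30*n + 15)/(4*n^4 + 4*n^3 - 59*n^2 - 30*n + 225)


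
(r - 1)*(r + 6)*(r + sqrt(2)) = r^3 + sqrt(2)*r^2 + 5*r^2 - 6*r + 5*sqrt(2)*r - 6*sqrt(2)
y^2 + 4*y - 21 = (y - 3)*(y + 7)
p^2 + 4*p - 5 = (p - 1)*(p + 5)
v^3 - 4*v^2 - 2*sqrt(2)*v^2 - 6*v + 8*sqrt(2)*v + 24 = (v - 4)*(v - 3*sqrt(2))*(v + sqrt(2))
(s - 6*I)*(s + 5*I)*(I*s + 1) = I*s^3 + 2*s^2 + 29*I*s + 30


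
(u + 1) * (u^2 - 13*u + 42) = u^3 - 12*u^2 + 29*u + 42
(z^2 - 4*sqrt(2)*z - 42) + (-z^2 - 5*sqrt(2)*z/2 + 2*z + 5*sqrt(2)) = -13*sqrt(2)*z/2 + 2*z - 42 + 5*sqrt(2)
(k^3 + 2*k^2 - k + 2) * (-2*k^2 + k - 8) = -2*k^5 - 3*k^4 - 4*k^3 - 21*k^2 + 10*k - 16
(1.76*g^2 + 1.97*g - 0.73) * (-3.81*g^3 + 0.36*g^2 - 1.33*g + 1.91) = -6.7056*g^5 - 6.8721*g^4 + 1.1497*g^3 + 0.478699999999999*g^2 + 4.7336*g - 1.3943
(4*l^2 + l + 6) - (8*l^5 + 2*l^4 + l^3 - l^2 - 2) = -8*l^5 - 2*l^4 - l^3 + 5*l^2 + l + 8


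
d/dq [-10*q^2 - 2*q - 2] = -20*q - 2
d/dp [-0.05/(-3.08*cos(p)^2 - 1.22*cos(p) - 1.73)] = (0.308*cos(p) + 0.061)*sin(p)/(3.08*cos(p)^2 + 1.22*cos(p) + 1.73)^2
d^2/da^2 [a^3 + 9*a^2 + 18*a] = 6*a + 18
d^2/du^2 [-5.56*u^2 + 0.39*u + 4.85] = -11.1200000000000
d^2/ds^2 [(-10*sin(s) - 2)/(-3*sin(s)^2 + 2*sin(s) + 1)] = 6*(-15*sin(s)^4 - 37*sin(s)^3 - 31*sin(s)^2 - 15*sin(s) + 2)/((sin(s) - 1)^2*(3*sin(s) + 1)^3)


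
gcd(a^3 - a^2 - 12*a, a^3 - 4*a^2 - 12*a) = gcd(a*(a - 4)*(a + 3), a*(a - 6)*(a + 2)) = a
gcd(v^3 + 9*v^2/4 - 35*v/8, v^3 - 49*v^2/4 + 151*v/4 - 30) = v - 5/4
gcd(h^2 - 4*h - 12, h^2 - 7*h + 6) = h - 6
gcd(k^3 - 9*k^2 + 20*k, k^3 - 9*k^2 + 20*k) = k^3 - 9*k^2 + 20*k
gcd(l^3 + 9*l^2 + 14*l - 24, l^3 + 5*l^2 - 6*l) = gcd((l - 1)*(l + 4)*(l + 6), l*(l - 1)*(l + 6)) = l^2 + 5*l - 6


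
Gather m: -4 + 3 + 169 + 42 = 210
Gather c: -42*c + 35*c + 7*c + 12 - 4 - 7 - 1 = 0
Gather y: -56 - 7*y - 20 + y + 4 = -6*y - 72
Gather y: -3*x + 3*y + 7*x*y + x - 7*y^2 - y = -2*x - 7*y^2 + y*(7*x + 2)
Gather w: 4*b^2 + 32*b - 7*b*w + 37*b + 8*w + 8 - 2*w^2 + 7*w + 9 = 4*b^2 + 69*b - 2*w^2 + w*(15 - 7*b) + 17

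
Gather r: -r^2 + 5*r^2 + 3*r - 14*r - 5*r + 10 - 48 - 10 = 4*r^2 - 16*r - 48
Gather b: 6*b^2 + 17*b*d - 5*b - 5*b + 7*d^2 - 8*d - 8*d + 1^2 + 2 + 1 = 6*b^2 + b*(17*d - 10) + 7*d^2 - 16*d + 4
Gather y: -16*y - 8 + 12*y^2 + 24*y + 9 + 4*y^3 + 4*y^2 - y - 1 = 4*y^3 + 16*y^2 + 7*y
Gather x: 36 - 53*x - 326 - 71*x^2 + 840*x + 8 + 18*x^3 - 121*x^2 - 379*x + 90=18*x^3 - 192*x^2 + 408*x - 192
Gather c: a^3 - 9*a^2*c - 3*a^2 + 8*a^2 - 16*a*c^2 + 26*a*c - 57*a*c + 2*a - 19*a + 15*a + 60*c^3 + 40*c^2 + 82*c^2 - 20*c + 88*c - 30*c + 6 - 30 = a^3 + 5*a^2 - 2*a + 60*c^3 + c^2*(122 - 16*a) + c*(-9*a^2 - 31*a + 38) - 24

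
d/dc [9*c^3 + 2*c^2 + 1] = c*(27*c + 4)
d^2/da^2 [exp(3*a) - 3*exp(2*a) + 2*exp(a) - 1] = (9*exp(2*a) - 12*exp(a) + 2)*exp(a)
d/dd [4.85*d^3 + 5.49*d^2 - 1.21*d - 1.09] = 14.55*d^2 + 10.98*d - 1.21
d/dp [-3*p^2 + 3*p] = 3 - 6*p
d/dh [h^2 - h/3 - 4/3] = 2*h - 1/3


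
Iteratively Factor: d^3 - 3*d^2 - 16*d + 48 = (d - 3)*(d^2 - 16) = (d - 4)*(d - 3)*(d + 4)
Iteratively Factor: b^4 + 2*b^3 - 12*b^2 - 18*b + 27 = (b + 3)*(b^3 - b^2 - 9*b + 9) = (b - 1)*(b + 3)*(b^2 - 9) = (b - 3)*(b - 1)*(b + 3)*(b + 3)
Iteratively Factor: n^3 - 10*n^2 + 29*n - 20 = (n - 1)*(n^2 - 9*n + 20) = (n - 4)*(n - 1)*(n - 5)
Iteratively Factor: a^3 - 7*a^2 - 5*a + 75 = (a + 3)*(a^2 - 10*a + 25) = (a - 5)*(a + 3)*(a - 5)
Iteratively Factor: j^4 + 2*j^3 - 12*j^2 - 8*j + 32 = (j - 2)*(j^3 + 4*j^2 - 4*j - 16) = (j - 2)^2*(j^2 + 6*j + 8) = (j - 2)^2*(j + 4)*(j + 2)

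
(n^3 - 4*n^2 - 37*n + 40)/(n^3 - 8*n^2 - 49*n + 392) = (n^2 + 4*n - 5)/(n^2 - 49)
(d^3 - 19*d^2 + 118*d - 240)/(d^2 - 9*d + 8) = (d^2 - 11*d + 30)/(d - 1)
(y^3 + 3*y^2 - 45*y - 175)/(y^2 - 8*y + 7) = (y^2 + 10*y + 25)/(y - 1)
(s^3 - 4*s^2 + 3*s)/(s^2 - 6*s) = (s^2 - 4*s + 3)/(s - 6)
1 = 1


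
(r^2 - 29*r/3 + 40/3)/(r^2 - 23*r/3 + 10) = (r - 8)/(r - 6)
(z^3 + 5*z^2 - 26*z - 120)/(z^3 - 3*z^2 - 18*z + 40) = (z + 6)/(z - 2)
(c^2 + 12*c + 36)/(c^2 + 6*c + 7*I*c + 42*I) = (c + 6)/(c + 7*I)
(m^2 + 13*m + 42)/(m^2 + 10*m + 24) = (m + 7)/(m + 4)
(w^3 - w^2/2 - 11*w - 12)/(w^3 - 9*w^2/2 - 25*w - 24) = (w - 4)/(w - 8)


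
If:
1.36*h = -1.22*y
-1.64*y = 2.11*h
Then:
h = 0.00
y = 0.00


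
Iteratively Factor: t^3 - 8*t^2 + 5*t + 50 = (t - 5)*(t^2 - 3*t - 10) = (t - 5)^2*(t + 2)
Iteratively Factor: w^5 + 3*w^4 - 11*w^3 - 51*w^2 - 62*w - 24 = (w + 2)*(w^4 + w^3 - 13*w^2 - 25*w - 12) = (w + 2)*(w + 3)*(w^3 - 2*w^2 - 7*w - 4) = (w + 1)*(w + 2)*(w + 3)*(w^2 - 3*w - 4) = (w - 4)*(w + 1)*(w + 2)*(w + 3)*(w + 1)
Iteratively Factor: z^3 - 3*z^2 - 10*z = (z + 2)*(z^2 - 5*z) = z*(z + 2)*(z - 5)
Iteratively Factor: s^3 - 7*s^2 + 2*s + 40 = (s - 4)*(s^2 - 3*s - 10) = (s - 5)*(s - 4)*(s + 2)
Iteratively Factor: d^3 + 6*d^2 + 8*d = (d + 2)*(d^2 + 4*d) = (d + 2)*(d + 4)*(d)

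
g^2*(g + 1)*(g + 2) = g^4 + 3*g^3 + 2*g^2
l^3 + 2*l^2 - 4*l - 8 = (l - 2)*(l + 2)^2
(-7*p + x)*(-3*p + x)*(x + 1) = 21*p^2*x + 21*p^2 - 10*p*x^2 - 10*p*x + x^3 + x^2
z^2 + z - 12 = (z - 3)*(z + 4)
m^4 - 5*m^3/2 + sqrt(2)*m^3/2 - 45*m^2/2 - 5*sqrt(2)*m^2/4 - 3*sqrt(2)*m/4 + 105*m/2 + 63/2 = (m - 3)*(m + 1/2)*(m - 3*sqrt(2))*(m + 7*sqrt(2)/2)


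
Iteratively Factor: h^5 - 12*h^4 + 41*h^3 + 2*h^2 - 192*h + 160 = (h - 5)*(h^4 - 7*h^3 + 6*h^2 + 32*h - 32) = (h - 5)*(h - 4)*(h^3 - 3*h^2 - 6*h + 8) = (h - 5)*(h - 4)*(h - 1)*(h^2 - 2*h - 8) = (h - 5)*(h - 4)*(h - 1)*(h + 2)*(h - 4)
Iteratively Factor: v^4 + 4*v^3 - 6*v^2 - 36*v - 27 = (v + 1)*(v^3 + 3*v^2 - 9*v - 27) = (v + 1)*(v + 3)*(v^2 - 9) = (v - 3)*(v + 1)*(v + 3)*(v + 3)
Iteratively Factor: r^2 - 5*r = (r - 5)*(r)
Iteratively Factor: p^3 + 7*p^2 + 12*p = (p + 4)*(p^2 + 3*p) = p*(p + 4)*(p + 3)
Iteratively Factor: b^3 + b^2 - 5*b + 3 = (b - 1)*(b^2 + 2*b - 3) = (b - 1)^2*(b + 3)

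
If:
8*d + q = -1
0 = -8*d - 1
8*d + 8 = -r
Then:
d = -1/8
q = 0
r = -7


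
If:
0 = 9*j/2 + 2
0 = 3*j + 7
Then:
No Solution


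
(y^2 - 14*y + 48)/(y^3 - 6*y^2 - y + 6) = (y - 8)/(y^2 - 1)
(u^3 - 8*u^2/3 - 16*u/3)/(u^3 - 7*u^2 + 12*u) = (u + 4/3)/(u - 3)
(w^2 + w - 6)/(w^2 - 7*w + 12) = (w^2 + w - 6)/(w^2 - 7*w + 12)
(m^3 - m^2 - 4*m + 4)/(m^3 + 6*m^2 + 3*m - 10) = (m - 2)/(m + 5)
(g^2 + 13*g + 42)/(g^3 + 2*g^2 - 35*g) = (g + 6)/(g*(g - 5))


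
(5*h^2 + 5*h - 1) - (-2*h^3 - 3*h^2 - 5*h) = 2*h^3 + 8*h^2 + 10*h - 1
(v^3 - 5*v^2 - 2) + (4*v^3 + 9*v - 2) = 5*v^3 - 5*v^2 + 9*v - 4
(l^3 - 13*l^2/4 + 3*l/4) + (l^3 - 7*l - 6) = 2*l^3 - 13*l^2/4 - 25*l/4 - 6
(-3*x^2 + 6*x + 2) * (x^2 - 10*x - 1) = -3*x^4 + 36*x^3 - 55*x^2 - 26*x - 2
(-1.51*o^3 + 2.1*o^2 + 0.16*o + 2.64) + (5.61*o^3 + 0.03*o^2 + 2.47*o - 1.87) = 4.1*o^3 + 2.13*o^2 + 2.63*o + 0.77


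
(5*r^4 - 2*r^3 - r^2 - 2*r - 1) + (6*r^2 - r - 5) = 5*r^4 - 2*r^3 + 5*r^2 - 3*r - 6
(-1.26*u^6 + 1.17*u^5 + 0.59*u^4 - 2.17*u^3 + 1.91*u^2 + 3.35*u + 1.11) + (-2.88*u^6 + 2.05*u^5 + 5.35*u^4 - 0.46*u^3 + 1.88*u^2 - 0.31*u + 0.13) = -4.14*u^6 + 3.22*u^5 + 5.94*u^4 - 2.63*u^3 + 3.79*u^2 + 3.04*u + 1.24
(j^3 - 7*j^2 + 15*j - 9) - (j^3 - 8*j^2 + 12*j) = j^2 + 3*j - 9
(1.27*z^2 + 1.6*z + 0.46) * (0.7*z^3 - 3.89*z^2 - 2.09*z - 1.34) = 0.889*z^5 - 3.8203*z^4 - 8.5563*z^3 - 6.8352*z^2 - 3.1054*z - 0.6164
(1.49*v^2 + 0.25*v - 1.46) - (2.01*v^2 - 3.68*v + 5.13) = -0.52*v^2 + 3.93*v - 6.59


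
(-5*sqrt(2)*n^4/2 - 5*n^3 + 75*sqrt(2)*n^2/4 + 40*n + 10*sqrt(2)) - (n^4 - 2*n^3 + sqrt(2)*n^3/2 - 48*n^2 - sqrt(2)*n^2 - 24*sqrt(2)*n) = -5*sqrt(2)*n^4/2 - n^4 - 3*n^3 - sqrt(2)*n^3/2 + 79*sqrt(2)*n^2/4 + 48*n^2 + 24*sqrt(2)*n + 40*n + 10*sqrt(2)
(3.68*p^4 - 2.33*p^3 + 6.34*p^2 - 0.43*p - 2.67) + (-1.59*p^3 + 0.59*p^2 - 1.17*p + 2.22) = 3.68*p^4 - 3.92*p^3 + 6.93*p^2 - 1.6*p - 0.45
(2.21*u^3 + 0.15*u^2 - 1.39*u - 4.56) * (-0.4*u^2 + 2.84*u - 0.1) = -0.884*u^5 + 6.2164*u^4 + 0.761*u^3 - 2.1386*u^2 - 12.8114*u + 0.456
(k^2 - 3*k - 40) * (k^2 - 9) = k^4 - 3*k^3 - 49*k^2 + 27*k + 360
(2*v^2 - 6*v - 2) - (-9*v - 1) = 2*v^2 + 3*v - 1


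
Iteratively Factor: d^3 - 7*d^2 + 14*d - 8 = (d - 4)*(d^2 - 3*d + 2) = (d - 4)*(d - 2)*(d - 1)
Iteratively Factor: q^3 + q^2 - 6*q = (q + 3)*(q^2 - 2*q) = q*(q + 3)*(q - 2)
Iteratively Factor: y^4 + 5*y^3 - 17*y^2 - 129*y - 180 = (y + 3)*(y^3 + 2*y^2 - 23*y - 60) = (y + 3)^2*(y^2 - y - 20) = (y - 5)*(y + 3)^2*(y + 4)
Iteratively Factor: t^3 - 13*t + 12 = (t - 3)*(t^2 + 3*t - 4) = (t - 3)*(t + 4)*(t - 1)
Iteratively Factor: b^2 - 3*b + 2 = (b - 2)*(b - 1)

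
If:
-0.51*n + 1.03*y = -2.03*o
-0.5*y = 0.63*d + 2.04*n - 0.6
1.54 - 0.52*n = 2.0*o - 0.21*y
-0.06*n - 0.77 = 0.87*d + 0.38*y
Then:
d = -0.62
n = 0.66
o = 0.52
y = -0.71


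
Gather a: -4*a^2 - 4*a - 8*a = -4*a^2 - 12*a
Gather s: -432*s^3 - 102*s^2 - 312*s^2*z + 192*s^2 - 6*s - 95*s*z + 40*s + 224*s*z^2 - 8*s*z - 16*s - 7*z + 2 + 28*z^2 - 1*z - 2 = -432*s^3 + s^2*(90 - 312*z) + s*(224*z^2 - 103*z + 18) + 28*z^2 - 8*z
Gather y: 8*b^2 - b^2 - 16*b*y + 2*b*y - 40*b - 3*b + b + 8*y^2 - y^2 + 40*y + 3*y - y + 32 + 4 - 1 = 7*b^2 - 42*b + 7*y^2 + y*(42 - 14*b) + 35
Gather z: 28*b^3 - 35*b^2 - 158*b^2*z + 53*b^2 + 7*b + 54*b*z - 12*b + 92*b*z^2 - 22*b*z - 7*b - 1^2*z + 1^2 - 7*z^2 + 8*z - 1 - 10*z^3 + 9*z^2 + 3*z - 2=28*b^3 + 18*b^2 - 12*b - 10*z^3 + z^2*(92*b + 2) + z*(-158*b^2 + 32*b + 10) - 2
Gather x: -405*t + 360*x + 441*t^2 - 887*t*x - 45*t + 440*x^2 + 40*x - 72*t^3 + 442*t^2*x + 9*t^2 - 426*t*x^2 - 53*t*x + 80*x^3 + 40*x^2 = -72*t^3 + 450*t^2 - 450*t + 80*x^3 + x^2*(480 - 426*t) + x*(442*t^2 - 940*t + 400)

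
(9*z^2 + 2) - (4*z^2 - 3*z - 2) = 5*z^2 + 3*z + 4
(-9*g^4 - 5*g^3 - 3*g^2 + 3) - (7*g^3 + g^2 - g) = -9*g^4 - 12*g^3 - 4*g^2 + g + 3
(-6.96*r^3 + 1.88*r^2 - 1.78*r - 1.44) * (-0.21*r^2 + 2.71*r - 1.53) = 1.4616*r^5 - 19.2564*r^4 + 16.1174*r^3 - 7.3978*r^2 - 1.179*r + 2.2032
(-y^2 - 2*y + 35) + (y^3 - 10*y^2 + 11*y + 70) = y^3 - 11*y^2 + 9*y + 105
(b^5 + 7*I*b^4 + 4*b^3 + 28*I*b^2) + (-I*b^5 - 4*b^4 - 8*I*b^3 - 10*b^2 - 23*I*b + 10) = b^5 - I*b^5 - 4*b^4 + 7*I*b^4 + 4*b^3 - 8*I*b^3 - 10*b^2 + 28*I*b^2 - 23*I*b + 10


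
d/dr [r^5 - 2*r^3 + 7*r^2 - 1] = r*(5*r^3 - 6*r + 14)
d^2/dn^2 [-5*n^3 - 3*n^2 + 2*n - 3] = -30*n - 6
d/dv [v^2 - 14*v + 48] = 2*v - 14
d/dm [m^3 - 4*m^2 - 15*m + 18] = 3*m^2 - 8*m - 15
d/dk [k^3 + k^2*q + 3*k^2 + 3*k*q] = 3*k^2 + 2*k*q + 6*k + 3*q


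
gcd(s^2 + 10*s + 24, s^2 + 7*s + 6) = s + 6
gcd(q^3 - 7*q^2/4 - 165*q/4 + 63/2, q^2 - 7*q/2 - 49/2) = q - 7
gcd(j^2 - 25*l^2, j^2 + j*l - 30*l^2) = j - 5*l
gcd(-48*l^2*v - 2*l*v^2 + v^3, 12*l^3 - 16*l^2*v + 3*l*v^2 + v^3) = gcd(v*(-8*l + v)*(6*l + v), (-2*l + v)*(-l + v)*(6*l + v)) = 6*l + v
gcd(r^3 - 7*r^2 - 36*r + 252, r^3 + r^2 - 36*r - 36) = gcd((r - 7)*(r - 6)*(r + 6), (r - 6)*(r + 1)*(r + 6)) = r^2 - 36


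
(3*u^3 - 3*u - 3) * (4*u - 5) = 12*u^4 - 15*u^3 - 12*u^2 + 3*u + 15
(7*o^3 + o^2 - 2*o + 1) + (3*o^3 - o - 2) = 10*o^3 + o^2 - 3*o - 1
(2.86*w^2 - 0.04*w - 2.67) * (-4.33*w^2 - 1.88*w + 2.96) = -12.3838*w^4 - 5.2036*w^3 + 20.1019*w^2 + 4.9012*w - 7.9032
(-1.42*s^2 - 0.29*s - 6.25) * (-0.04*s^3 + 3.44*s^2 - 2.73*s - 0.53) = 0.0568*s^5 - 4.8732*s^4 + 3.129*s^3 - 19.9557*s^2 + 17.2162*s + 3.3125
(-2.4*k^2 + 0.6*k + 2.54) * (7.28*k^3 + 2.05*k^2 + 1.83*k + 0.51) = -17.472*k^5 - 0.551999999999999*k^4 + 15.3292*k^3 + 5.081*k^2 + 4.9542*k + 1.2954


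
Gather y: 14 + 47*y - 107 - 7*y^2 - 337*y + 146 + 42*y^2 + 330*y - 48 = 35*y^2 + 40*y + 5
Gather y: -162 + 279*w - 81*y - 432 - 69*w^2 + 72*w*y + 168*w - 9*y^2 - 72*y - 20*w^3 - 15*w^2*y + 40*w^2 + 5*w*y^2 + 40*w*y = -20*w^3 - 29*w^2 + 447*w + y^2*(5*w - 9) + y*(-15*w^2 + 112*w - 153) - 594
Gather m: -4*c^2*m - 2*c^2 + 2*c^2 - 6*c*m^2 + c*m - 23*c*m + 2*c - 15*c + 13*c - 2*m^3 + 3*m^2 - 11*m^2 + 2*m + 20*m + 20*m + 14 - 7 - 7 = -2*m^3 + m^2*(-6*c - 8) + m*(-4*c^2 - 22*c + 42)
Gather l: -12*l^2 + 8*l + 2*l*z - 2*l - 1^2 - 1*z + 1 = -12*l^2 + l*(2*z + 6) - z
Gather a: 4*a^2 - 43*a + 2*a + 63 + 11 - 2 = 4*a^2 - 41*a + 72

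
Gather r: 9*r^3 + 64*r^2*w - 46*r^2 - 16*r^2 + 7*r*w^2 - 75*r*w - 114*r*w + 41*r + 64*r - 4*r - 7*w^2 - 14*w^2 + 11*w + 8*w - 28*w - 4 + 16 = 9*r^3 + r^2*(64*w - 62) + r*(7*w^2 - 189*w + 101) - 21*w^2 - 9*w + 12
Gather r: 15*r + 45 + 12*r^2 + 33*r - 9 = 12*r^2 + 48*r + 36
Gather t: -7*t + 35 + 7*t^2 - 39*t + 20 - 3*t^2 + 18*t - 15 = 4*t^2 - 28*t + 40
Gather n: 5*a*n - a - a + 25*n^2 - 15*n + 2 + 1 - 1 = -2*a + 25*n^2 + n*(5*a - 15) + 2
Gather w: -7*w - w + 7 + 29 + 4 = 40 - 8*w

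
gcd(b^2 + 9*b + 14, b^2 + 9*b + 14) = b^2 + 9*b + 14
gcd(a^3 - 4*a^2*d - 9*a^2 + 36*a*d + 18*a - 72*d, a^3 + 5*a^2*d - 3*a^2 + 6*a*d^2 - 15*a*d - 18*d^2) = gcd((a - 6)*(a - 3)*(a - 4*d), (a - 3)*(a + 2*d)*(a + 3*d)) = a - 3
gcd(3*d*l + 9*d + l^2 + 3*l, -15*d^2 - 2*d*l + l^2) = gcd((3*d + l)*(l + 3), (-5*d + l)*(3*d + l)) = 3*d + l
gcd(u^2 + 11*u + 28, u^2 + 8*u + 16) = u + 4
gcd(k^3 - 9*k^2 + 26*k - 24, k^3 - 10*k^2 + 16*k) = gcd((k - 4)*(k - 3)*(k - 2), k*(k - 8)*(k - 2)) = k - 2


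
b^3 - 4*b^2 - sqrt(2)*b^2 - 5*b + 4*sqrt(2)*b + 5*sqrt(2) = (b - 5)*(b + 1)*(b - sqrt(2))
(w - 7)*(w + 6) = w^2 - w - 42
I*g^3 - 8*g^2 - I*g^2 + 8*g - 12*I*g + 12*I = (g + 2*I)*(g + 6*I)*(I*g - I)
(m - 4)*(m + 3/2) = m^2 - 5*m/2 - 6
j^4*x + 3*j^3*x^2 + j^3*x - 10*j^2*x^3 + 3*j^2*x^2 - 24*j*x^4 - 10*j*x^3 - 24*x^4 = (j - 3*x)*(j + 2*x)*(j + 4*x)*(j*x + x)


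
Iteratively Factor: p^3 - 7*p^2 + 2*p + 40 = (p + 2)*(p^2 - 9*p + 20) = (p - 4)*(p + 2)*(p - 5)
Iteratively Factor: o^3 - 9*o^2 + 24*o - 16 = (o - 1)*(o^2 - 8*o + 16) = (o - 4)*(o - 1)*(o - 4)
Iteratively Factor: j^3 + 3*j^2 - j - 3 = (j + 3)*(j^2 - 1) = (j - 1)*(j + 3)*(j + 1)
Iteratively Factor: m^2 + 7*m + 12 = (m + 4)*(m + 3)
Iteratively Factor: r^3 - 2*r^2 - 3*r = (r + 1)*(r^2 - 3*r) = r*(r + 1)*(r - 3)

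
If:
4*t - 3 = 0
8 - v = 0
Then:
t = 3/4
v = 8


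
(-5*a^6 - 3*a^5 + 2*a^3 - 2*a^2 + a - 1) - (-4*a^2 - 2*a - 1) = -5*a^6 - 3*a^5 + 2*a^3 + 2*a^2 + 3*a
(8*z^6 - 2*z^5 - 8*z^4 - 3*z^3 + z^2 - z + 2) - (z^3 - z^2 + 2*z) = 8*z^6 - 2*z^5 - 8*z^4 - 4*z^3 + 2*z^2 - 3*z + 2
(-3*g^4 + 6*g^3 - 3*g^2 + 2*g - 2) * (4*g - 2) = -12*g^5 + 30*g^4 - 24*g^3 + 14*g^2 - 12*g + 4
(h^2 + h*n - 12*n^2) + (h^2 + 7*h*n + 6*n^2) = 2*h^2 + 8*h*n - 6*n^2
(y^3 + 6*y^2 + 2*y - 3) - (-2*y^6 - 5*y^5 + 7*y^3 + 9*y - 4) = 2*y^6 + 5*y^5 - 6*y^3 + 6*y^2 - 7*y + 1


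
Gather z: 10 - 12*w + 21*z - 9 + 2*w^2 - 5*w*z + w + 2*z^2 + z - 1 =2*w^2 - 11*w + 2*z^2 + z*(22 - 5*w)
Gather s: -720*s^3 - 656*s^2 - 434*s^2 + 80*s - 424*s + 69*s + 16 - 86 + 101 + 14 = -720*s^3 - 1090*s^2 - 275*s + 45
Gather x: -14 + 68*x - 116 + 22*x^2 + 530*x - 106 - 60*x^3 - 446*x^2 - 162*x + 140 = -60*x^3 - 424*x^2 + 436*x - 96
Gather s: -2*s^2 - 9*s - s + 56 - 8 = -2*s^2 - 10*s + 48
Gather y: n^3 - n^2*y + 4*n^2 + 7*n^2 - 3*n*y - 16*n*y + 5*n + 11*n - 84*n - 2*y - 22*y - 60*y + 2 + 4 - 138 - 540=n^3 + 11*n^2 - 68*n + y*(-n^2 - 19*n - 84) - 672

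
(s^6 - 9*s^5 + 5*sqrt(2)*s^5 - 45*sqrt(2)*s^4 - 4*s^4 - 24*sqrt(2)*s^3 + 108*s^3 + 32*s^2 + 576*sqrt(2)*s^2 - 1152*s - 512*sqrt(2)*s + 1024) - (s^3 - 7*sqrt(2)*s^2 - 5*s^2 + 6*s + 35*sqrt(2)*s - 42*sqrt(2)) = s^6 - 9*s^5 + 5*sqrt(2)*s^5 - 45*sqrt(2)*s^4 - 4*s^4 - 24*sqrt(2)*s^3 + 107*s^3 + 37*s^2 + 583*sqrt(2)*s^2 - 1158*s - 547*sqrt(2)*s + 42*sqrt(2) + 1024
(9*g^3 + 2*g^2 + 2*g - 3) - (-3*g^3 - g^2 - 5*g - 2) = 12*g^3 + 3*g^2 + 7*g - 1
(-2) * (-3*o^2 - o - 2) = 6*o^2 + 2*o + 4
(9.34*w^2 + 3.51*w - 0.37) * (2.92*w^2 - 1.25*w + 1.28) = 27.2728*w^4 - 1.4258*w^3 + 6.4873*w^2 + 4.9553*w - 0.4736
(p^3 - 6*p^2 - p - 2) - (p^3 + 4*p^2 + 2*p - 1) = -10*p^2 - 3*p - 1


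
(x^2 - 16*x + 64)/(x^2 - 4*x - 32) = (x - 8)/(x + 4)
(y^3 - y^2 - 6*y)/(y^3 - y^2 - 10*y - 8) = y*(y - 3)/(y^2 - 3*y - 4)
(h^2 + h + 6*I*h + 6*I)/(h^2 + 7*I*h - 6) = (h + 1)/(h + I)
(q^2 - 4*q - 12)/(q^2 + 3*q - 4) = (q^2 - 4*q - 12)/(q^2 + 3*q - 4)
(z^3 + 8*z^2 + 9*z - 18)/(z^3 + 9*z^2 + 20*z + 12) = (z^2 + 2*z - 3)/(z^2 + 3*z + 2)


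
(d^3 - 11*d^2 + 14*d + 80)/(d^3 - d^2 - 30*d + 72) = (d^3 - 11*d^2 + 14*d + 80)/(d^3 - d^2 - 30*d + 72)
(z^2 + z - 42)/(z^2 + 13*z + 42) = (z - 6)/(z + 6)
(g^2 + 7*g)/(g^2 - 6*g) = (g + 7)/(g - 6)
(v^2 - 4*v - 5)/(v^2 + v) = (v - 5)/v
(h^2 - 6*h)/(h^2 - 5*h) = (h - 6)/(h - 5)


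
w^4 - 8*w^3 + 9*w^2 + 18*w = w*(w - 6)*(w - 3)*(w + 1)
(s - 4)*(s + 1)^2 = s^3 - 2*s^2 - 7*s - 4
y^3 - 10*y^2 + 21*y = y*(y - 7)*(y - 3)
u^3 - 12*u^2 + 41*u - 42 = (u - 7)*(u - 3)*(u - 2)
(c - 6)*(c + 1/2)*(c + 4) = c^3 - 3*c^2/2 - 25*c - 12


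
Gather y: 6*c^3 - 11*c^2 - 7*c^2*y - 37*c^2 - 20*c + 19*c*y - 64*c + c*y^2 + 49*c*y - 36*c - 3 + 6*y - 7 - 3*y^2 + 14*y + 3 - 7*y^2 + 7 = 6*c^3 - 48*c^2 - 120*c + y^2*(c - 10) + y*(-7*c^2 + 68*c + 20)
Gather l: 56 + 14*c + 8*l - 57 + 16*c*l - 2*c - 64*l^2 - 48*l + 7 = 12*c - 64*l^2 + l*(16*c - 40) + 6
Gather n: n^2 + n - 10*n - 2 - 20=n^2 - 9*n - 22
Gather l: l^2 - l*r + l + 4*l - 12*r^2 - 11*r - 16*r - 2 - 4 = l^2 + l*(5 - r) - 12*r^2 - 27*r - 6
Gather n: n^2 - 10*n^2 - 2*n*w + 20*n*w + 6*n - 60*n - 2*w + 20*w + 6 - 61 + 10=-9*n^2 + n*(18*w - 54) + 18*w - 45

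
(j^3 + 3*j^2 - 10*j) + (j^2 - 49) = j^3 + 4*j^2 - 10*j - 49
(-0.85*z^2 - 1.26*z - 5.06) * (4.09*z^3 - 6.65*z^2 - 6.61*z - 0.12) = -3.4765*z^5 + 0.4991*z^4 - 6.6979*z^3 + 42.0796*z^2 + 33.5978*z + 0.6072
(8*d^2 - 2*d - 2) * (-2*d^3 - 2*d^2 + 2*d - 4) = -16*d^5 - 12*d^4 + 24*d^3 - 32*d^2 + 4*d + 8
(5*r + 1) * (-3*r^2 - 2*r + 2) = -15*r^3 - 13*r^2 + 8*r + 2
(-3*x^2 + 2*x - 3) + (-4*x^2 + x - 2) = -7*x^2 + 3*x - 5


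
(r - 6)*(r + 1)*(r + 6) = r^3 + r^2 - 36*r - 36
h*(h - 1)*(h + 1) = h^3 - h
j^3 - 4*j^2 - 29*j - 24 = (j - 8)*(j + 1)*(j + 3)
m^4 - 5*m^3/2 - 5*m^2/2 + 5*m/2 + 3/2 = (m - 3)*(m - 1)*(m + 1/2)*(m + 1)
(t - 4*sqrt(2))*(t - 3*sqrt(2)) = t^2 - 7*sqrt(2)*t + 24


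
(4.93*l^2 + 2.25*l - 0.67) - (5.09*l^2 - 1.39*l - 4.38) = -0.16*l^2 + 3.64*l + 3.71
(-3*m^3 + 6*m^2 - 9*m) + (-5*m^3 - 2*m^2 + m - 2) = -8*m^3 + 4*m^2 - 8*m - 2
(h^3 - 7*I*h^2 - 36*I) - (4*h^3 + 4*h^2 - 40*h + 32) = -3*h^3 - 4*h^2 - 7*I*h^2 + 40*h - 32 - 36*I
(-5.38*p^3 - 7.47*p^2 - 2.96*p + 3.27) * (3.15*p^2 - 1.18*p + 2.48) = -16.947*p^5 - 17.1821*p^4 - 13.8518*p^3 - 4.7323*p^2 - 11.1994*p + 8.1096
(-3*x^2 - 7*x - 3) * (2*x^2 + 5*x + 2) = -6*x^4 - 29*x^3 - 47*x^2 - 29*x - 6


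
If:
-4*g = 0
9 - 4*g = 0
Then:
No Solution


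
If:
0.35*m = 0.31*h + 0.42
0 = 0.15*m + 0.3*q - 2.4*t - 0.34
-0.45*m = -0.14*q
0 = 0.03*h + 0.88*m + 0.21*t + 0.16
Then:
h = -1.45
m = -0.09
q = -0.28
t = -0.18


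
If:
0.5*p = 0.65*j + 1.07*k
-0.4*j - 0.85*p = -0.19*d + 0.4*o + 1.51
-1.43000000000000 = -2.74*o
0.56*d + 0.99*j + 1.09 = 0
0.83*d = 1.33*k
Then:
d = -0.66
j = -0.73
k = -0.41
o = 0.52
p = -1.83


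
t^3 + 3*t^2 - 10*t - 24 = (t - 3)*(t + 2)*(t + 4)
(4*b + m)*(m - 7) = 4*b*m - 28*b + m^2 - 7*m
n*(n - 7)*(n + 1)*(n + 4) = n^4 - 2*n^3 - 31*n^2 - 28*n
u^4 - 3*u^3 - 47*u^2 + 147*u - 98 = (u - 7)*(u - 2)*(u - 1)*(u + 7)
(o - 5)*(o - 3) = o^2 - 8*o + 15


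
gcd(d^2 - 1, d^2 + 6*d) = 1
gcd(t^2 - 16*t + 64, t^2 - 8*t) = t - 8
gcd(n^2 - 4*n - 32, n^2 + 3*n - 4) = n + 4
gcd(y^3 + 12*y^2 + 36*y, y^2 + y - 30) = y + 6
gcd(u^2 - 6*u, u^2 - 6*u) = u^2 - 6*u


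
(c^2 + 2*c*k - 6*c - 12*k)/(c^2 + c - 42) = (c + 2*k)/(c + 7)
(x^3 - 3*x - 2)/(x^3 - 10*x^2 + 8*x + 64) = (x^3 - 3*x - 2)/(x^3 - 10*x^2 + 8*x + 64)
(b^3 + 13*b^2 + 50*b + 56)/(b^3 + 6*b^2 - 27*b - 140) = (b + 2)/(b - 5)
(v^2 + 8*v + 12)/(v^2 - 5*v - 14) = (v + 6)/(v - 7)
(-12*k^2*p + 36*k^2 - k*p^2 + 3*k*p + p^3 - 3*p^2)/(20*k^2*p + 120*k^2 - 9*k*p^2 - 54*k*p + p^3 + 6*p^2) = (3*k*p - 9*k + p^2 - 3*p)/(-5*k*p - 30*k + p^2 + 6*p)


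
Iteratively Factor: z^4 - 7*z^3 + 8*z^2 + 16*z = (z)*(z^3 - 7*z^2 + 8*z + 16) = z*(z - 4)*(z^2 - 3*z - 4) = z*(z - 4)*(z + 1)*(z - 4)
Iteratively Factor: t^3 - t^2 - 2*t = (t + 1)*(t^2 - 2*t) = t*(t + 1)*(t - 2)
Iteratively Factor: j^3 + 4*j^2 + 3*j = (j + 3)*(j^2 + j) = (j + 1)*(j + 3)*(j)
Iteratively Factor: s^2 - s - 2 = (s + 1)*(s - 2)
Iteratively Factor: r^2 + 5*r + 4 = (r + 1)*(r + 4)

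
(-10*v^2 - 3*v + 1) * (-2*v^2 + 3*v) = 20*v^4 - 24*v^3 - 11*v^2 + 3*v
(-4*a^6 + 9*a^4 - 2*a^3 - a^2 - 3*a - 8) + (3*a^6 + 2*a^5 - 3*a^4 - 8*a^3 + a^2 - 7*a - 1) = -a^6 + 2*a^5 + 6*a^4 - 10*a^3 - 10*a - 9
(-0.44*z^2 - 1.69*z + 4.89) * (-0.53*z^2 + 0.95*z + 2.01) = 0.2332*z^4 + 0.4777*z^3 - 5.0816*z^2 + 1.2486*z + 9.8289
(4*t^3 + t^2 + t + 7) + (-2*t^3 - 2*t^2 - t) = 2*t^3 - t^2 + 7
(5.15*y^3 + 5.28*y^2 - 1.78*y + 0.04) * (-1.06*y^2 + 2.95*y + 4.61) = -5.459*y^5 + 9.5957*y^4 + 41.2043*y^3 + 19.0474*y^2 - 8.0878*y + 0.1844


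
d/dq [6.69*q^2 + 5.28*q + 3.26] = 13.38*q + 5.28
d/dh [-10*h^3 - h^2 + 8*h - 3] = -30*h^2 - 2*h + 8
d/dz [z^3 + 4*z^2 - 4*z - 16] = 3*z^2 + 8*z - 4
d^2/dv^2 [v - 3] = 0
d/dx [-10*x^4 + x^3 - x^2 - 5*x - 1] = -40*x^3 + 3*x^2 - 2*x - 5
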